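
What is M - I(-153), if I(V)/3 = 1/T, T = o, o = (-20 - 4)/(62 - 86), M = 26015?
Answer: 26012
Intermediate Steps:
o = 1 (o = -24/(-24) = -24*(-1/24) = 1)
T = 1
I(V) = 3 (I(V) = 3/1 = 3*1 = 3)
M - I(-153) = 26015 - 1*3 = 26015 - 3 = 26012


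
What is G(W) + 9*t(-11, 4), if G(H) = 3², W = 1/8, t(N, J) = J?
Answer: 45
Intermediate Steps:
W = ⅛ ≈ 0.12500
G(H) = 9
G(W) + 9*t(-11, 4) = 9 + 9*4 = 9 + 36 = 45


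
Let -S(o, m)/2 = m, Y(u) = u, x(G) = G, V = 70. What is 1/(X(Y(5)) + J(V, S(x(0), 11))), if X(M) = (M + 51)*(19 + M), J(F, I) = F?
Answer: 1/1414 ≈ 0.00070721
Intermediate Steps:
S(o, m) = -2*m
X(M) = (19 + M)*(51 + M) (X(M) = (51 + M)*(19 + M) = (19 + M)*(51 + M))
1/(X(Y(5)) + J(V, S(x(0), 11))) = 1/((969 + 5² + 70*5) + 70) = 1/((969 + 25 + 350) + 70) = 1/(1344 + 70) = 1/1414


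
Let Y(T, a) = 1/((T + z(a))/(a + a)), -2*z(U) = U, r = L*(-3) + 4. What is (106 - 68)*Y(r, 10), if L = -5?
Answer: 380/7 ≈ 54.286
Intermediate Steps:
r = 19 (r = -5*(-3) + 4 = 15 + 4 = 19)
z(U) = -U/2
Y(T, a) = 2*a/(T - a/2) (Y(T, a) = 1/((T - a/2)/(a + a)) = 1/((T - a/2)/((2*a))) = 1/((T - a/2)*(1/(2*a))) = 1/((T - a/2)/(2*a)) = 2*a/(T - a/2))
(106 - 68)*Y(r, 10) = (106 - 68)*(4*10/(-1*10 + 2*19)) = 38*(4*10/(-10 + 38)) = 38*(4*10/28) = 38*(4*10*(1/28)) = 38*(10/7) = 380/7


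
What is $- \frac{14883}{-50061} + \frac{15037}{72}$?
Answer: $\frac{557161}{2664} \approx 209.14$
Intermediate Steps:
$- \frac{14883}{-50061} + \frac{15037}{72} = \left(-14883\right) \left(- \frac{1}{50061}\right) + 15037 \cdot \frac{1}{72} = \frac{11}{37} + \frac{15037}{72} = \frac{557161}{2664}$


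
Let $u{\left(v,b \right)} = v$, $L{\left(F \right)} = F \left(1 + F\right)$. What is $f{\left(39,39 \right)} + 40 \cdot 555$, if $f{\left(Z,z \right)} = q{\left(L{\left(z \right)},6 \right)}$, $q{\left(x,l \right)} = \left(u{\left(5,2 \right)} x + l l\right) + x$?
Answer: $31596$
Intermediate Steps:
$q{\left(x,l \right)} = l^{2} + 6 x$ ($q{\left(x,l \right)} = \left(5 x + l l\right) + x = \left(5 x + l^{2}\right) + x = \left(l^{2} + 5 x\right) + x = l^{2} + 6 x$)
$f{\left(Z,z \right)} = 36 + 6 z \left(1 + z\right)$ ($f{\left(Z,z \right)} = 6^{2} + 6 z \left(1 + z\right) = 36 + 6 z \left(1 + z\right)$)
$f{\left(39,39 \right)} + 40 \cdot 555 = \left(36 + 6 \cdot 39 \left(1 + 39\right)\right) + 40 \cdot 555 = \left(36 + 6 \cdot 39 \cdot 40\right) + 22200 = \left(36 + 9360\right) + 22200 = 9396 + 22200 = 31596$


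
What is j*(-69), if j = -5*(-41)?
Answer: -14145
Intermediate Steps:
j = 205
j*(-69) = 205*(-69) = -14145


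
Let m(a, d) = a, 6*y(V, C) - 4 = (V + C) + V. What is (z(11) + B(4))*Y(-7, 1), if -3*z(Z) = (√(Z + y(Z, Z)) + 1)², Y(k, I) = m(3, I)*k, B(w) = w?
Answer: 259/6 + 7*√618/3 ≈ 101.17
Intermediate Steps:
y(V, C) = ⅔ + V/3 + C/6 (y(V, C) = ⅔ + ((V + C) + V)/6 = ⅔ + ((C + V) + V)/6 = ⅔ + (C + 2*V)/6 = ⅔ + (V/3 + C/6) = ⅔ + V/3 + C/6)
Y(k, I) = 3*k
z(Z) = -(1 + √(⅔ + 3*Z/2))²/3 (z(Z) = -(√(Z + (⅔ + Z/3 + Z/6)) + 1)²/3 = -(√(Z + (⅔ + Z/2)) + 1)²/3 = -(√(⅔ + 3*Z/2) + 1)²/3 = -(1 + √(⅔ + 3*Z/2))²/3)
(z(11) + B(4))*Y(-7, 1) = (-(6 + √6*√(4 + 9*11))²/108 + 4)*(3*(-7)) = (-(6 + √6*√(4 + 99))²/108 + 4)*(-21) = (-(6 + √6*√103)²/108 + 4)*(-21) = (-(6 + √618)²/108 + 4)*(-21) = (4 - (6 + √618)²/108)*(-21) = -84 + 7*(6 + √618)²/36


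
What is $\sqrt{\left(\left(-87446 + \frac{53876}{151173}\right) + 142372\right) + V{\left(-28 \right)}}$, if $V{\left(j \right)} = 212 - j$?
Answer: $\frac{\sqrt{140081329388418}}{50391} \approx 234.88$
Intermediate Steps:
$\sqrt{\left(\left(-87446 + \frac{53876}{151173}\right) + 142372\right) + V{\left(-28 \right)}} = \sqrt{\left(\left(-87446 + \frac{53876}{151173}\right) + 142372\right) + \left(212 - -28\right)} = \sqrt{\left(\left(-87446 + 53876 \cdot \frac{1}{151173}\right) + 142372\right) + \left(212 + 28\right)} = \sqrt{\left(\left(-87446 + \frac{53876}{151173}\right) + 142372\right) + 240} = \sqrt{\left(- \frac{13219420282}{151173} + 142372\right) + 240} = \sqrt{\frac{8303382074}{151173} + 240} = \sqrt{\frac{8339663594}{151173}} = \frac{\sqrt{140081329388418}}{50391}$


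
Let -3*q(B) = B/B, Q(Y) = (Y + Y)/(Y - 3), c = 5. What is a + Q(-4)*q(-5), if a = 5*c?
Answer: 517/21 ≈ 24.619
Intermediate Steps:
Q(Y) = 2*Y/(-3 + Y) (Q(Y) = (2*Y)/(-3 + Y) = 2*Y/(-3 + Y))
a = 25 (a = 5*5 = 25)
q(B) = -1/3 (q(B) = -B/(3*B) = -1/3*1 = -1/3)
a + Q(-4)*q(-5) = 25 + (2*(-4)/(-3 - 4))*(-1/3) = 25 + (2*(-4)/(-7))*(-1/3) = 25 + (2*(-4)*(-1/7))*(-1/3) = 25 + (8/7)*(-1/3) = 25 - 8/21 = 517/21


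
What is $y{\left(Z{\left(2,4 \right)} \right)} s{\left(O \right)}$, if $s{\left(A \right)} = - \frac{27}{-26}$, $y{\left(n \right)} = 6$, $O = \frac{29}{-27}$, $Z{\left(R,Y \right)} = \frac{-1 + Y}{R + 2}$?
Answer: $\frac{81}{13} \approx 6.2308$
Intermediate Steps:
$Z{\left(R,Y \right)} = \frac{-1 + Y}{2 + R}$
$O = - \frac{29}{27}$ ($O = 29 \left(- \frac{1}{27}\right) = - \frac{29}{27} \approx -1.0741$)
$s{\left(A \right)} = \frac{27}{26}$ ($s{\left(A \right)} = \left(-27\right) \left(- \frac{1}{26}\right) = \frac{27}{26}$)
$y{\left(Z{\left(2,4 \right)} \right)} s{\left(O \right)} = 6 \cdot \frac{27}{26} = \frac{81}{13}$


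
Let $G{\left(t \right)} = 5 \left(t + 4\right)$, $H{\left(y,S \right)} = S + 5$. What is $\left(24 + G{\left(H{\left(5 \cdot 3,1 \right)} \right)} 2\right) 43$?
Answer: $5332$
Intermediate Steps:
$H{\left(y,S \right)} = 5 + S$
$G{\left(t \right)} = 20 + 5 t$ ($G{\left(t \right)} = 5 \left(4 + t\right) = 20 + 5 t$)
$\left(24 + G{\left(H{\left(5 \cdot 3,1 \right)} \right)} 2\right) 43 = \left(24 + \left(20 + 5 \left(5 + 1\right)\right) 2\right) 43 = \left(24 + \left(20 + 5 \cdot 6\right) 2\right) 43 = \left(24 + \left(20 + 30\right) 2\right) 43 = \left(24 + 50 \cdot 2\right) 43 = \left(24 + 100\right) 43 = 124 \cdot 43 = 5332$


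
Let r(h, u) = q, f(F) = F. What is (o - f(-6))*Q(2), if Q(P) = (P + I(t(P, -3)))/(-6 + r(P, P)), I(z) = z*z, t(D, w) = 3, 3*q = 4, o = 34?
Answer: -660/7 ≈ -94.286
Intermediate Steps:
q = 4/3 (q = (⅓)*4 = 4/3 ≈ 1.3333)
r(h, u) = 4/3
I(z) = z²
Q(P) = -27/14 - 3*P/14 (Q(P) = (P + 3²)/(-6 + 4/3) = (P + 9)/(-14/3) = (9 + P)*(-3/14) = -27/14 - 3*P/14)
(o - f(-6))*Q(2) = (34 - 1*(-6))*(-27/14 - 3/14*2) = (34 + 6)*(-27/14 - 3/7) = 40*(-33/14) = -660/7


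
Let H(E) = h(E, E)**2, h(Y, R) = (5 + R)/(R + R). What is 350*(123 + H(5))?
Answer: 43400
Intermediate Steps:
h(Y, R) = (5 + R)/(2*R) (h(Y, R) = (5 + R)/((2*R)) = (5 + R)*(1/(2*R)) = (5 + R)/(2*R))
H(E) = (5 + E)**2/(4*E**2) (H(E) = ((5 + E)/(2*E))**2 = (5 + E)**2/(4*E**2))
350*(123 + H(5)) = 350*(123 + (1/4)*(5 + 5)**2/5**2) = 350*(123 + (1/4)*(1/25)*10**2) = 350*(123 + (1/4)*(1/25)*100) = 350*(123 + 1) = 350*124 = 43400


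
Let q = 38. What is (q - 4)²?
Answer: 1156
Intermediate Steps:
(q - 4)² = (38 - 4)² = 34² = 1156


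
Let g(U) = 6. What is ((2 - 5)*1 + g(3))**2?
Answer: 9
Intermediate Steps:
((2 - 5)*1 + g(3))**2 = ((2 - 5)*1 + 6)**2 = (-3*1 + 6)**2 = (-3 + 6)**2 = 3**2 = 9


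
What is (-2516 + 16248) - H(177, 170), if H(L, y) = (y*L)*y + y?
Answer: -5101738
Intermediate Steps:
H(L, y) = y + L*y**2 (H(L, y) = (L*y)*y + y = L*y**2 + y = y + L*y**2)
(-2516 + 16248) - H(177, 170) = (-2516 + 16248) - 170*(1 + 177*170) = 13732 - 170*(1 + 30090) = 13732 - 170*30091 = 13732 - 1*5115470 = 13732 - 5115470 = -5101738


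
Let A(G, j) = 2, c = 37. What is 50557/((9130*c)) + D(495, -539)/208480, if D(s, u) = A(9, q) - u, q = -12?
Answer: 1072287857/7042662880 ≈ 0.15226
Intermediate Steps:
D(s, u) = 2 - u
50557/((9130*c)) + D(495, -539)/208480 = 50557/((9130*37)) + (2 - 1*(-539))/208480 = 50557/337810 + (2 + 539)*(1/208480) = 50557*(1/337810) + 541*(1/208480) = 50557/337810 + 541/208480 = 1072287857/7042662880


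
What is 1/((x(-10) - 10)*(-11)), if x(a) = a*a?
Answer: -1/990 ≈ -0.0010101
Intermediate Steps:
x(a) = a²
1/((x(-10) - 10)*(-11)) = 1/(((-10)² - 10)*(-11)) = 1/((100 - 10)*(-11)) = 1/(90*(-11)) = 1/(-990) = -1/990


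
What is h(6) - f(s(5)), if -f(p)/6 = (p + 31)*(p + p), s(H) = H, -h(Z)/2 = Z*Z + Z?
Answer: 2076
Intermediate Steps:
h(Z) = -2*Z - 2*Z² (h(Z) = -2*(Z*Z + Z) = -2*(Z² + Z) = -2*(Z + Z²) = -2*Z - 2*Z²)
f(p) = -12*p*(31 + p) (f(p) = -6*(p + 31)*(p + p) = -6*(31 + p)*2*p = -12*p*(31 + p))
h(6) - f(s(5)) = -2*6*(1 + 6) - (-12)*5*(31 + 5) = -2*6*7 - (-12)*5*36 = -84 - 1*(-2160) = -84 + 2160 = 2076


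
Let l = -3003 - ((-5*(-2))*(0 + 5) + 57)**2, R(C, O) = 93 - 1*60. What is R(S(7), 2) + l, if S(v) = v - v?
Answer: -14419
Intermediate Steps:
S(v) = 0
R(C, O) = 33 (R(C, O) = 93 - 60 = 33)
l = -14452 (l = -3003 - (10*5 + 57)**2 = -3003 - (50 + 57)**2 = -3003 - 1*107**2 = -3003 - 1*11449 = -3003 - 11449 = -14452)
R(S(7), 2) + l = 33 - 14452 = -14419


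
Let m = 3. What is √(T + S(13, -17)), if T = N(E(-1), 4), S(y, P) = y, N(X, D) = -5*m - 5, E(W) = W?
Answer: I*√7 ≈ 2.6458*I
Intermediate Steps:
N(X, D) = -20 (N(X, D) = -5*3 - 5 = -15 - 5 = -20)
T = -20
√(T + S(13, -17)) = √(-20 + 13) = √(-7) = I*√7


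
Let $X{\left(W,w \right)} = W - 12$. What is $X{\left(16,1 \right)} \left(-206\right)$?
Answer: $-824$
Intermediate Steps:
$X{\left(W,w \right)} = -12 + W$
$X{\left(16,1 \right)} \left(-206\right) = \left(-12 + 16\right) \left(-206\right) = 4 \left(-206\right) = -824$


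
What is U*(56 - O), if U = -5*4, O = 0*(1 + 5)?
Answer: -1120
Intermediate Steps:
O = 0 (O = 0*6 = 0)
U = -20
U*(56 - O) = -20*(56 - 1*0) = -20*(56 + 0) = -20*56 = -1120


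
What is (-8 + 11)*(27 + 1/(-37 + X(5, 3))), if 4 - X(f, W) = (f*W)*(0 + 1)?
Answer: 1295/16 ≈ 80.938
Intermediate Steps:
X(f, W) = 4 - W*f (X(f, W) = 4 - f*W*(0 + 1) = 4 - W*f)
(-8 + 11)*(27 + 1/(-37 + X(5, 3))) = (-8 + 11)*(27 + 1/(-37 + (4 - 1*3*5))) = 3*(27 + 1/(-37 + (4 - 15))) = 3*(27 + 1/(-37 - 11)) = 3*(27 + 1/(-48)) = 3*(27 - 1/48) = 3*(1295/48) = 1295/16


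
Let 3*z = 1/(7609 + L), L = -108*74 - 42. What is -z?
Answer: 1/1275 ≈ 0.00078431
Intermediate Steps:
L = -8034 (L = -7992 - 42 = -8034)
z = -1/1275 (z = 1/(3*(7609 - 8034)) = (⅓)/(-425) = (⅓)*(-1/425) = -1/1275 ≈ -0.00078431)
-z = -1*(-1/1275) = 1/1275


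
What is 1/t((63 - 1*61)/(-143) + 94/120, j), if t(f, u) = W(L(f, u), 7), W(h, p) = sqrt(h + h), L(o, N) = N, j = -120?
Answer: -I*sqrt(15)/60 ≈ -0.06455*I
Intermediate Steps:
W(h, p) = sqrt(2)*sqrt(h) (W(h, p) = sqrt(2*h) = sqrt(2)*sqrt(h))
t(f, u) = sqrt(2)*sqrt(u)
1/t((63 - 1*61)/(-143) + 94/120, j) = 1/(sqrt(2)*sqrt(-120)) = 1/(sqrt(2)*(2*I*sqrt(30))) = 1/(4*I*sqrt(15)) = -I*sqrt(15)/60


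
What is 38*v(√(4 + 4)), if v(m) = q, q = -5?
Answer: -190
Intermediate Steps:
v(m) = -5
38*v(√(4 + 4)) = 38*(-5) = -190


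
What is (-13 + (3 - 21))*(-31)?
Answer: 961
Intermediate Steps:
(-13 + (3 - 21))*(-31) = (-13 - 18)*(-31) = -31*(-31) = 961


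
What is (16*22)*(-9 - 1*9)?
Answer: -6336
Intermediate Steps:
(16*22)*(-9 - 1*9) = 352*(-9 - 9) = 352*(-18) = -6336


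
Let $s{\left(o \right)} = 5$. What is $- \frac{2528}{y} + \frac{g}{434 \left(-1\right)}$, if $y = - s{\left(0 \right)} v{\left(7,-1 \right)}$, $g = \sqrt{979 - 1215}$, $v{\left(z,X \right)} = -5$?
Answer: $- \frac{2528}{25} - \frac{i \sqrt{59}}{217} \approx -101.12 - 0.035397 i$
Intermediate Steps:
$g = 2 i \sqrt{59}$ ($g = \sqrt{-236} = 2 i \sqrt{59} \approx 15.362 i$)
$y = 25$ ($y = - 5 \left(-5\right) = \left(-1\right) \left(-25\right) = 25$)
$- \frac{2528}{y} + \frac{g}{434 \left(-1\right)} = - \frac{2528}{25} + \frac{2 i \sqrt{59}}{434 \left(-1\right)} = \left(-2528\right) \frac{1}{25} + \frac{2 i \sqrt{59}}{-434} = - \frac{2528}{25} + 2 i \sqrt{59} \left(- \frac{1}{434}\right) = - \frac{2528}{25} - \frac{i \sqrt{59}}{217}$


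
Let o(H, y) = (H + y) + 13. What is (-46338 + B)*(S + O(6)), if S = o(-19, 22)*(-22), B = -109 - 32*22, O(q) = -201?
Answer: 26074503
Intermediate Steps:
B = -813 (B = -109 - 704 = -813)
o(H, y) = 13 + H + y
S = -352 (S = (13 - 19 + 22)*(-22) = 16*(-22) = -352)
(-46338 + B)*(S + O(6)) = (-46338 - 813)*(-352 - 201) = -47151*(-553) = 26074503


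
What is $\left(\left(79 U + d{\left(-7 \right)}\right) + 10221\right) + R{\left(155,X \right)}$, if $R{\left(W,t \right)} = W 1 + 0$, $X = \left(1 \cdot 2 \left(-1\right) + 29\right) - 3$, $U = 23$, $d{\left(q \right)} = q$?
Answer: $12186$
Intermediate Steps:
$X = 24$ ($X = \left(2 \left(-1\right) + 29\right) - 3 = \left(-2 + 29\right) - 3 = 27 - 3 = 24$)
$R{\left(W,t \right)} = W$ ($R{\left(W,t \right)} = W + 0 = W$)
$\left(\left(79 U + d{\left(-7 \right)}\right) + 10221\right) + R{\left(155,X \right)} = \left(\left(79 \cdot 23 - 7\right) + 10221\right) + 155 = \left(\left(1817 - 7\right) + 10221\right) + 155 = \left(1810 + 10221\right) + 155 = 12031 + 155 = 12186$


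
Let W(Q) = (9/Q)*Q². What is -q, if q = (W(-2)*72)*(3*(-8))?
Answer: -31104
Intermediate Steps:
W(Q) = 9*Q
q = 31104 (q = ((9*(-2))*72)*(3*(-8)) = -18*72*(-24) = -1296*(-24) = 31104)
-q = -1*31104 = -31104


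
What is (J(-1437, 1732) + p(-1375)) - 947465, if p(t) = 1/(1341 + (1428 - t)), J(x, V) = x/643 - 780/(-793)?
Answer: -154001270551945/162540112 ≈ -9.4747e+5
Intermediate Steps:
J(x, V) = 60/61 + x/643 (J(x, V) = x*(1/643) - 780*(-1/793) = x/643 + 60/61 = 60/61 + x/643)
p(t) = 1/(2769 - t)
(J(-1437, 1732) + p(-1375)) - 947465 = ((60/61 + (1/643)*(-1437)) - 1/(-2769 - 1375)) - 947465 = ((60/61 - 1437/643) - 1/(-4144)) - 947465 = (-49077/39223 - 1*(-1/4144)) - 947465 = (-49077/39223 + 1/4144) - 947465 = -203335865/162540112 - 947465 = -154001270551945/162540112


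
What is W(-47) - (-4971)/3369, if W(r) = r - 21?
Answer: -74707/1123 ≈ -66.525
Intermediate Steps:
W(r) = -21 + r
W(-47) - (-4971)/3369 = (-21 - 47) - (-4971)/3369 = -68 - (-4971)/3369 = -68 - 1*(-1657/1123) = -68 + 1657/1123 = -74707/1123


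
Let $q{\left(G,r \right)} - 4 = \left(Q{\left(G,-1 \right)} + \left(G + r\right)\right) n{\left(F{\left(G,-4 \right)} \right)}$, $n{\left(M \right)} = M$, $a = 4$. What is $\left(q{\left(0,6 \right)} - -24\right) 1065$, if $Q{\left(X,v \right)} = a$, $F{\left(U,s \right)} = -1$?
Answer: $19170$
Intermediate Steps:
$Q{\left(X,v \right)} = 4$
$q{\left(G,r \right)} = - G - r$ ($q{\left(G,r \right)} = 4 + \left(4 + \left(G + r\right)\right) \left(-1\right) = 4 + \left(4 + G + r\right) \left(-1\right) = 4 - \left(4 + G + r\right) = - G - r$)
$\left(q{\left(0,6 \right)} - -24\right) 1065 = \left(\left(\left(-1\right) 0 - 6\right) - -24\right) 1065 = \left(\left(0 - 6\right) + 24\right) 1065 = \left(-6 + 24\right) 1065 = 18 \cdot 1065 = 19170$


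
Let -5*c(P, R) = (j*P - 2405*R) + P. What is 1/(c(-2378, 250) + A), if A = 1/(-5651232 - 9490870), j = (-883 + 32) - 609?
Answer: -75710510/43431364345709 ≈ -1.7432e-6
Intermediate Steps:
j = -1460 (j = -851 - 609 = -1460)
c(P, R) = 481*R + 1459*P/5 (c(P, R) = -((-1460*P - 2405*R) + P)/5 = -((-2405*R - 1460*P) + P)/5 = -(-2405*R - 1459*P)/5 = 481*R + 1459*P/5)
A = -1/15142102 (A = 1/(-15142102) = -1/15142102 ≈ -6.6041e-8)
1/(c(-2378, 250) + A) = 1/((481*250 + (1459/5)*(-2378)) - 1/15142102) = 1/((120250 - 3469502/5) - 1/15142102) = 1/(-2868252/5 - 1/15142102) = 1/(-43431364345709/75710510) = -75710510/43431364345709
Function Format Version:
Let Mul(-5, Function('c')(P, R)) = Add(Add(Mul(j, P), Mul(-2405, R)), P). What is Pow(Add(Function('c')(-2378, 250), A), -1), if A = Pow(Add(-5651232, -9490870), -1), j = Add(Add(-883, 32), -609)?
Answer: Rational(-75710510, 43431364345709) ≈ -1.7432e-6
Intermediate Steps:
j = -1460 (j = Add(-851, -609) = -1460)
Function('c')(P, R) = Add(Mul(481, R), Mul(Rational(1459, 5), P)) (Function('c')(P, R) = Mul(Rational(-1, 5), Add(Add(Mul(-1460, P), Mul(-2405, R)), P)) = Mul(Rational(-1, 5), Add(Add(Mul(-2405, R), Mul(-1460, P)), P)) = Mul(Rational(-1, 5), Add(Mul(-2405, R), Mul(-1459, P))) = Add(Mul(481, R), Mul(Rational(1459, 5), P)))
A = Rational(-1, 15142102) (A = Pow(-15142102, -1) = Rational(-1, 15142102) ≈ -6.6041e-8)
Pow(Add(Function('c')(-2378, 250), A), -1) = Pow(Add(Add(Mul(481, 250), Mul(Rational(1459, 5), -2378)), Rational(-1, 15142102)), -1) = Pow(Add(Add(120250, Rational(-3469502, 5)), Rational(-1, 15142102)), -1) = Pow(Add(Rational(-2868252, 5), Rational(-1, 15142102)), -1) = Pow(Rational(-43431364345709, 75710510), -1) = Rational(-75710510, 43431364345709)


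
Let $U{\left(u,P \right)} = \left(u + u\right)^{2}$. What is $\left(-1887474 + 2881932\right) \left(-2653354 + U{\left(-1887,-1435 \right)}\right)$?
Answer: $11525491760676$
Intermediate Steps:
$U{\left(u,P \right)} = 4 u^{2}$ ($U{\left(u,P \right)} = \left(2 u\right)^{2} = 4 u^{2}$)
$\left(-1887474 + 2881932\right) \left(-2653354 + U{\left(-1887,-1435 \right)}\right) = \left(-1887474 + 2881932\right) \left(-2653354 + 4 \left(-1887\right)^{2}\right) = 994458 \left(-2653354 + 4 \cdot 3560769\right) = 994458 \left(-2653354 + 14243076\right) = 994458 \cdot 11589722 = 11525491760676$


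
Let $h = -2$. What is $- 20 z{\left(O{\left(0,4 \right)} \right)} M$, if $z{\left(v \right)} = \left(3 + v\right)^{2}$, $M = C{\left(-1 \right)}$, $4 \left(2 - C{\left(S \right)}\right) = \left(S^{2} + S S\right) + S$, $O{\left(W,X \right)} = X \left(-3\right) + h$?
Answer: $-4235$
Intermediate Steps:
$O{\left(W,X \right)} = -2 - 3 X$ ($O{\left(W,X \right)} = X \left(-3\right) - 2 = - 3 X - 2 = -2 - 3 X$)
$C{\left(S \right)} = 2 - \frac{S^{2}}{2} - \frac{S}{4}$ ($C{\left(S \right)} = 2 - \frac{\left(S^{2} + S S\right) + S}{4} = 2 - \frac{\left(S^{2} + S^{2}\right) + S}{4} = 2 - \frac{2 S^{2} + S}{4} = 2 - \frac{S + 2 S^{2}}{4} = 2 - \left(\frac{S^{2}}{2} + \frac{S}{4}\right) = 2 - \frac{S^{2}}{2} - \frac{S}{4}$)
$M = \frac{7}{4}$ ($M = 2 - \frac{\left(-1\right)^{2}}{2} - - \frac{1}{4} = 2 - \frac{1}{2} + \frac{1}{4} = \frac{7}{4} \approx 1.75$)
$- 20 z{\left(O{\left(0,4 \right)} \right)} M = - 20 \left(3 - 14\right)^{2} \cdot \frac{7}{4} = - 20 \left(-11\right)^{2} \cdot \frac{7}{4} = \left(-20\right) 121 \cdot \frac{7}{4} = \left(-2420\right) \frac{7}{4} = -4235$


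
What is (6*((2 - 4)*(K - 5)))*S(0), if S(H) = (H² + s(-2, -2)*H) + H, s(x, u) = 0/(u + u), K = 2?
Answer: 0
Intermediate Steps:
s(x, u) = 0 (s(x, u) = 0/((2*u)) = 0*(1/(2*u)) = 0)
S(H) = H + H² (S(H) = (H² + 0*H) + H = (H² + 0) + H = H² + H = H + H²)
(6*((2 - 4)*(K - 5)))*S(0) = (6*((2 - 4)*(2 - 5)))*(0*(1 + 0)) = (6*(-2*(-3)))*(0*1) = (6*6)*0 = 36*0 = 0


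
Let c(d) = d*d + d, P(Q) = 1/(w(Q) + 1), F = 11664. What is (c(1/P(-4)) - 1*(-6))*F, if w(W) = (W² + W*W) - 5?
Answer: 9541152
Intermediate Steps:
w(W) = -5 + 2*W² (w(W) = (W² + W²) - 5 = 2*W² - 5 = -5 + 2*W²)
P(Q) = 1/(-4 + 2*Q²) (P(Q) = 1/((-5 + 2*Q²) + 1) = 1/(-4 + 2*Q²))
c(d) = d + d² (c(d) = d² + d = d + d²)
(c(1/P(-4)) - 1*(-6))*F = ((1 + 1/(1/(2*(-2 + (-4)²))))/((1/(2*(-2 + (-4)²)))) - 1*(-6))*11664 = ((1 + 1/(1/(2*(-2 + 16))))/((1/(2*(-2 + 16)))) + 6)*11664 = ((1 + 1/((½)/14))/(((½)/14)) + 6)*11664 = ((1 + 1/((½)*(1/14)))/(((½)*(1/14))) + 6)*11664 = ((1 + 1/(1/28))/(1/28) + 6)*11664 = (28*(1 + 28) + 6)*11664 = (28*29 + 6)*11664 = (812 + 6)*11664 = 818*11664 = 9541152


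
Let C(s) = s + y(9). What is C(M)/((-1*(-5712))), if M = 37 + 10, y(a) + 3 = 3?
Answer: 47/5712 ≈ 0.0082283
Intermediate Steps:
y(a) = 0 (y(a) = -3 + 3 = 0)
M = 47
C(s) = s (C(s) = s + 0 = s)
C(M)/((-1*(-5712))) = 47/((-1*(-5712))) = 47/5712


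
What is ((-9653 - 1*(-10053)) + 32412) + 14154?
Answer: 46966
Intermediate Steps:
((-9653 - 1*(-10053)) + 32412) + 14154 = ((-9653 + 10053) + 32412) + 14154 = (400 + 32412) + 14154 = 32812 + 14154 = 46966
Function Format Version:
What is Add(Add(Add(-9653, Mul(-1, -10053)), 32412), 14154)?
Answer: 46966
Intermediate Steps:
Add(Add(Add(-9653, Mul(-1, -10053)), 32412), 14154) = Add(Add(Add(-9653, 10053), 32412), 14154) = Add(Add(400, 32412), 14154) = Add(32812, 14154) = 46966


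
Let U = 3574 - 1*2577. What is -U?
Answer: -997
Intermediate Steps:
U = 997 (U = 3574 - 2577 = 997)
-U = -1*997 = -997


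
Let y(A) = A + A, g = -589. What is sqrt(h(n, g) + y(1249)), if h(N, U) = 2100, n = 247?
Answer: 11*sqrt(38) ≈ 67.809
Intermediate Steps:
y(A) = 2*A
sqrt(h(n, g) + y(1249)) = sqrt(2100 + 2*1249) = sqrt(2100 + 2498) = sqrt(4598) = 11*sqrt(38)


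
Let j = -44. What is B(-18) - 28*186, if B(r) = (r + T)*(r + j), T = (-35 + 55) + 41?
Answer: -7874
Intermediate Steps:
T = 61 (T = 20 + 41 = 61)
B(r) = (-44 + r)*(61 + r) (B(r) = (r + 61)*(r - 44) = (61 + r)*(-44 + r) = (-44 + r)*(61 + r))
B(-18) - 28*186 = (-2684 + (-18)**2 + 17*(-18)) - 28*186 = (-2684 + 324 - 306) - 1*5208 = -2666 - 5208 = -7874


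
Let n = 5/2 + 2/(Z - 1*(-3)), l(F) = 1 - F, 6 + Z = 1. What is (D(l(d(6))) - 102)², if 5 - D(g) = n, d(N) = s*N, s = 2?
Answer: 38809/4 ≈ 9702.3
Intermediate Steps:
Z = -5 (Z = -6 + 1 = -5)
d(N) = 2*N
n = 3/2 (n = 5/2 + 2/(-5 - 1*(-3)) = 5*(½) + 2/(-5 + 3) = 5/2 + 2/(-2) = 5/2 + 2*(-½) = 5/2 - 1 = 3/2 ≈ 1.5000)
D(g) = 7/2 (D(g) = 5 - 1*3/2 = 5 - 3/2 = 7/2)
(D(l(d(6))) - 102)² = (7/2 - 102)² = (-197/2)² = 38809/4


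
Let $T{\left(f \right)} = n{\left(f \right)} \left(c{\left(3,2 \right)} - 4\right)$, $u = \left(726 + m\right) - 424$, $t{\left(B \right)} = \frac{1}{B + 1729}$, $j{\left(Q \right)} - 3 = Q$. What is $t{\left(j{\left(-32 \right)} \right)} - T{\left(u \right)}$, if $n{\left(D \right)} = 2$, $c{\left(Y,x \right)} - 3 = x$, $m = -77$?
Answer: $- \frac{3399}{1700} \approx -1.9994$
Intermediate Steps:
$j{\left(Q \right)} = 3 + Q$
$c{\left(Y,x \right)} = 3 + x$
$t{\left(B \right)} = \frac{1}{1729 + B}$
$u = 225$ ($u = \left(726 - 77\right) - 424 = 649 - 424 = 225$)
$T{\left(f \right)} = 2$ ($T{\left(f \right)} = 2 \left(\left(3 + 2\right) - 4\right) = 2 \left(5 - 4\right) = 2 \cdot 1 = 2$)
$t{\left(j{\left(-32 \right)} \right)} - T{\left(u \right)} = \frac{1}{1729 + \left(3 - 32\right)} - 2 = \frac{1}{1729 - 29} - 2 = \frac{1}{1700} - 2 = - \frac{3399}{1700}$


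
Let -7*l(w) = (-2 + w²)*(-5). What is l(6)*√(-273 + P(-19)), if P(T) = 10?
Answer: 170*I*√263/7 ≈ 393.85*I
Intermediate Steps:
l(w) = -10/7 + 5*w²/7 (l(w) = -(-2 + w²)*(-5)/7 = -(10 - 5*w²)/7 = -10/7 + 5*w²/7)
l(6)*√(-273 + P(-19)) = (-10/7 + (5/7)*6²)*√(-273 + 10) = (-10/7 + (5/7)*36)*√(-263) = (-10/7 + 180/7)*(I*√263) = 170*(I*√263)/7 = 170*I*√263/7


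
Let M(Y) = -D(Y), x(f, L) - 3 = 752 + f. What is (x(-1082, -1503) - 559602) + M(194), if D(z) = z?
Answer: -560123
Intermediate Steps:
x(f, L) = 755 + f (x(f, L) = 3 + (752 + f) = 755 + f)
M(Y) = -Y
(x(-1082, -1503) - 559602) + M(194) = ((755 - 1082) - 559602) - 1*194 = (-327 - 559602) - 194 = -559929 - 194 = -560123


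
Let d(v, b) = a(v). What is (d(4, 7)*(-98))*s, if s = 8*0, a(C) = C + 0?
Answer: 0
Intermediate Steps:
a(C) = C
d(v, b) = v
s = 0
(d(4, 7)*(-98))*s = (4*(-98))*0 = -392*0 = 0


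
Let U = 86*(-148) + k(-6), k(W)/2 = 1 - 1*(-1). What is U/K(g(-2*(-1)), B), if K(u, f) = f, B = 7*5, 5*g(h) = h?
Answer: -12724/35 ≈ -363.54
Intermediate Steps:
k(W) = 4 (k(W) = 2*(1 - 1*(-1)) = 2*(1 + 1) = 2*2 = 4)
g(h) = h/5
B = 35
U = -12724 (U = 86*(-148) + 4 = -12728 + 4 = -12724)
U/K(g(-2*(-1)), B) = -12724/35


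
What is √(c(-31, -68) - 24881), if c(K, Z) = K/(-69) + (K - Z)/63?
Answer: I*√5804221787/483 ≈ 157.73*I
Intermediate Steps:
c(K, Z) = -Z/63 + 2*K/1449 (c(K, Z) = K*(-1/69) + (K - Z)*(1/63) = -K/69 + (-Z/63 + K/63) = -Z/63 + 2*K/1449)
√(c(-31, -68) - 24881) = √((-1/63*(-68) + (2/1449)*(-31)) - 24881) = √((68/63 - 62/1449) - 24881) = √(1502/1449 - 24881) = √(-36051067/1449) = I*√5804221787/483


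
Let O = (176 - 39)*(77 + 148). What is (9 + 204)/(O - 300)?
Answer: 71/10175 ≈ 0.0069779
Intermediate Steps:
O = 30825 (O = 137*225 = 30825)
(9 + 204)/(O - 300) = (9 + 204)/(30825 - 300) = 213/30525 = 213*(1/30525) = 71/10175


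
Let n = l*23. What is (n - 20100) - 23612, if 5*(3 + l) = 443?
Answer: -208716/5 ≈ -41743.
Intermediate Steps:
l = 428/5 (l = -3 + (⅕)*443 = -3 + 443/5 = 428/5 ≈ 85.600)
n = 9844/5 (n = (428/5)*23 = 9844/5 ≈ 1968.8)
(n - 20100) - 23612 = (9844/5 - 20100) - 23612 = -90656/5 - 23612 = -208716/5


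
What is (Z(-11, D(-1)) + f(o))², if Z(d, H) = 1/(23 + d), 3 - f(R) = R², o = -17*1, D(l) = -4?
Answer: 11771761/144 ≈ 81748.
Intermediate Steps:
o = -17
f(R) = 3 - R²
(Z(-11, D(-1)) + f(o))² = (1/(23 - 11) + (3 - 1*(-17)²))² = (1/12 + (3 - 1*289))² = (1/12 + (3 - 289))² = (1/12 - 286)² = (-3431/12)² = 11771761/144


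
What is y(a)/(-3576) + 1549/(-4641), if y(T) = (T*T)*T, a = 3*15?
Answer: -142816783/5532072 ≈ -25.816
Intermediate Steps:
a = 45
y(T) = T**3 (y(T) = T**2*T = T**3)
y(a)/(-3576) + 1549/(-4641) = 45**3/(-3576) + 1549/(-4641) = 91125*(-1/3576) + 1549*(-1/4641) = -30375/1192 - 1549/4641 = -142816783/5532072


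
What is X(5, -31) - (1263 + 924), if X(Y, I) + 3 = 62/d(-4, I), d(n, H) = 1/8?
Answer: -1694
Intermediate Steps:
d(n, H) = ⅛
X(Y, I) = 493 (X(Y, I) = -3 + 62/(⅛) = -3 + 62*8 = -3 + 496 = 493)
X(5, -31) - (1263 + 924) = 493 - (1263 + 924) = 493 - 1*2187 = 493 - 2187 = -1694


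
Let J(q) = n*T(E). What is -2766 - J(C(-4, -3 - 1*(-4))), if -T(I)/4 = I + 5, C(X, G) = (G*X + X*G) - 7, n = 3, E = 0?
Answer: -2706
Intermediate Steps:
C(X, G) = -7 + 2*G*X (C(X, G) = (G*X + G*X) - 7 = 2*G*X - 7 = -7 + 2*G*X)
T(I) = -20 - 4*I (T(I) = -4*(I + 5) = -4*(5 + I) = -20 - 4*I)
J(q) = -60 (J(q) = 3*(-20 - 4*0) = 3*(-20 + 0) = 3*(-20) = -60)
-2766 - J(C(-4, -3 - 1*(-4))) = -2766 - 1*(-60) = -2766 + 60 = -2706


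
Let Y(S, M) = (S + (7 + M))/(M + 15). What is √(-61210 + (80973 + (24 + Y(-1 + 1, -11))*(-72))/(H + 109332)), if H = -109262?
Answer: I*√6007690/10 ≈ 245.11*I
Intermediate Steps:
Y(S, M) = (7 + M + S)/(15 + M)
√(-61210 + (80973 + (24 + Y(-1 + 1, -11))*(-72))/(H + 109332)) = √(-61210 + (80973 + (24 + (7 - 11 + (-1 + 1))/(15 - 11))*(-72))/(-109262 + 109332)) = √(-61210 + (80973 + (24 + (7 - 11 + 0)/4)*(-72))/70) = √(-61210 + (80973 + (24 + (¼)*(-4))*(-72))*(1/70)) = √(-61210 + (80973 + (24 - 1)*(-72))*(1/70)) = √(-61210 + (80973 + 23*(-72))*(1/70)) = √(-61210 + (80973 - 1656)*(1/70)) = √(-61210 + 79317*(1/70)) = √(-61210 + 11331/10) = √(-600769/10) = I*√6007690/10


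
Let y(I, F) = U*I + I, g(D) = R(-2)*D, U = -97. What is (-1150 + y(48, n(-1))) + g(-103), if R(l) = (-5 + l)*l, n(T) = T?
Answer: -7200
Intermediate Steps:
R(l) = l*(-5 + l)
g(D) = 14*D (g(D) = (-2*(-5 - 2))*D = (-2*(-7))*D = 14*D)
y(I, F) = -96*I (y(I, F) = -97*I + I = -96*I)
(-1150 + y(48, n(-1))) + g(-103) = (-1150 - 96*48) + 14*(-103) = (-1150 - 4608) - 1442 = -5758 - 1442 = -7200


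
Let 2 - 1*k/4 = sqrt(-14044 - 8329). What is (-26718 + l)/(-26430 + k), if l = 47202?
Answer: -45102354/58206671 + 6828*I*sqrt(22373)/58206671 ≈ -0.77487 + 0.017546*I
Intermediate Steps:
k = 8 - 4*I*sqrt(22373) (k = 8 - 4*sqrt(-14044 - 8329) = 8 - 4*I*sqrt(22373) ≈ 8.0 - 598.3*I)
(-26718 + l)/(-26430 + k) = (-26718 + 47202)/(-26430 + (8 - 4*I*sqrt(22373))) = 20484/(-26422 - 4*I*sqrt(22373))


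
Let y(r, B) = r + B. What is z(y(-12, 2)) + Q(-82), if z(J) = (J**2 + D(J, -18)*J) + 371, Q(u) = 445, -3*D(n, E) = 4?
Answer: 2788/3 ≈ 929.33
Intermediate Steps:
D(n, E) = -4/3 (D(n, E) = -1/3*4 = -4/3)
y(r, B) = B + r
z(J) = 371 + J**2 - 4*J/3 (z(J) = (J**2 - 4*J/3) + 371 = 371 + J**2 - 4*J/3)
z(y(-12, 2)) + Q(-82) = (371 + (2 - 12)**2 - 4*(2 - 12)/3) + 445 = (371 + (-10)**2 - 4/3*(-10)) + 445 = (371 + 100 + 40/3) + 445 = 1453/3 + 445 = 2788/3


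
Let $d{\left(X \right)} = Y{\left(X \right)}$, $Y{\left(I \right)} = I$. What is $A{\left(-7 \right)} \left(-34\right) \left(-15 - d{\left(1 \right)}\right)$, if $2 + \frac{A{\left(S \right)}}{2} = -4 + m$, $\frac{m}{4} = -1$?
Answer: $-10880$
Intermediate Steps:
$m = -4$ ($m = 4 \left(-1\right) = -4$)
$d{\left(X \right)} = X$
$A{\left(S \right)} = -20$ ($A{\left(S \right)} = -4 + 2 \left(-4 - 4\right) = -4 + 2 \left(-8\right) = -4 - 16 = -20$)
$A{\left(-7 \right)} \left(-34\right) \left(-15 - d{\left(1 \right)}\right) = \left(-20\right) \left(-34\right) \left(-15 - 1\right) = 680 \left(-15 - 1\right) = 680 \left(-16\right) = -10880$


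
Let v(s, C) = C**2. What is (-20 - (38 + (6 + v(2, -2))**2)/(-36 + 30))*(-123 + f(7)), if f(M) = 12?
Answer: -333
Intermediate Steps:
(-20 - (38 + (6 + v(2, -2))**2)/(-36 + 30))*(-123 + f(7)) = (-20 - (38 + (6 + (-2)**2)**2)/(-36 + 30))*(-123 + 12) = (-20 - (38 + (6 + 4)**2)/(-6))*(-111) = (-20 - (38 + 10**2)*(-1)/6)*(-111) = (-20 - (38 + 100)*(-1)/6)*(-111) = (-20 - 138*(-1)/6)*(-111) = (-20 - 1*(-23))*(-111) = (-20 + 23)*(-111) = 3*(-111) = -333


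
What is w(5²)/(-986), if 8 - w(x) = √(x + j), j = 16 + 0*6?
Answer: -4/493 + √41/986 ≈ -0.0016195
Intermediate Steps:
j = 16 (j = 16 + 0 = 16)
w(x) = 8 - √(16 + x) (w(x) = 8 - √(x + 16) = 8 - √(16 + x))
w(5²)/(-986) = (8 - √(16 + 5²))/(-986) = (8 - √(16 + 25))*(-1/986) = (8 - √41)*(-1/986) = -4/493 + √41/986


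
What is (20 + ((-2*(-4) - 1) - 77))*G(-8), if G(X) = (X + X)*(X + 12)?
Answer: 3200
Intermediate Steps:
G(X) = 2*X*(12 + X) (G(X) = (2*X)*(12 + X) = 2*X*(12 + X))
(20 + ((-2*(-4) - 1) - 77))*G(-8) = (20 + ((-2*(-4) - 1) - 77))*(2*(-8)*(12 - 8)) = (20 + ((8 - 1) - 77))*(2*(-8)*4) = (20 + (7 - 77))*(-64) = (20 - 70)*(-64) = -50*(-64) = 3200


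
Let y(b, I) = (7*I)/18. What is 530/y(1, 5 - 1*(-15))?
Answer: 477/7 ≈ 68.143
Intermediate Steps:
y(b, I) = 7*I/18 (y(b, I) = (7*I)*(1/18) = 7*I/18)
530/y(1, 5 - 1*(-15)) = 530/((7*(5 - 1*(-15))/18)) = 530/((7*(5 + 15)/18)) = 530/(((7/18)*20)) = 530/(70/9) = 530*(9/70) = 477/7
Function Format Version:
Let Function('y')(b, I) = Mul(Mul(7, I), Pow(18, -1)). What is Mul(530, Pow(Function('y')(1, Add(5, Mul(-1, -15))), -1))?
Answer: Rational(477, 7) ≈ 68.143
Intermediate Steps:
Function('y')(b, I) = Mul(Rational(7, 18), I) (Function('y')(b, I) = Mul(Mul(7, I), Rational(1, 18)) = Mul(Rational(7, 18), I))
Mul(530, Pow(Function('y')(1, Add(5, Mul(-1, -15))), -1)) = Mul(530, Pow(Mul(Rational(7, 18), Add(5, Mul(-1, -15))), -1)) = Mul(530, Pow(Mul(Rational(7, 18), Add(5, 15)), -1)) = Mul(530, Pow(Mul(Rational(7, 18), 20), -1)) = Mul(530, Pow(Rational(70, 9), -1)) = Mul(530, Rational(9, 70)) = Rational(477, 7)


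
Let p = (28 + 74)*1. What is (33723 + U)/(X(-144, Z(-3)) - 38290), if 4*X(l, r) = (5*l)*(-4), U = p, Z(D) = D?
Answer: -6765/7514 ≈ -0.90032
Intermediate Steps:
p = 102 (p = 102*1 = 102)
U = 102
X(l, r) = -5*l (X(l, r) = ((5*l)*(-4))/4 = (-20*l)/4 = -5*l)
(33723 + U)/(X(-144, Z(-3)) - 38290) = (33723 + 102)/(-5*(-144) - 38290) = 33825/(720 - 38290) = 33825/(-37570) = 33825*(-1/37570) = -6765/7514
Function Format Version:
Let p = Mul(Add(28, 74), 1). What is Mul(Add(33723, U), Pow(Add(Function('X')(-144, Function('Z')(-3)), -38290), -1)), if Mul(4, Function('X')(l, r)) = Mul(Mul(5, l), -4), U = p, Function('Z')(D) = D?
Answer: Rational(-6765, 7514) ≈ -0.90032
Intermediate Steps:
p = 102 (p = Mul(102, 1) = 102)
U = 102
Function('X')(l, r) = Mul(-5, l) (Function('X')(l, r) = Mul(Rational(1, 4), Mul(Mul(5, l), -4)) = Mul(Rational(1, 4), Mul(-20, l)) = Mul(-5, l))
Mul(Add(33723, U), Pow(Add(Function('X')(-144, Function('Z')(-3)), -38290), -1)) = Mul(Add(33723, 102), Pow(Add(Mul(-5, -144), -38290), -1)) = Mul(33825, Pow(Add(720, -38290), -1)) = Mul(33825, Pow(-37570, -1)) = Mul(33825, Rational(-1, 37570)) = Rational(-6765, 7514)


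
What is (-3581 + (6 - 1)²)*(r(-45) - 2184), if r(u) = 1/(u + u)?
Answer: 349485458/45 ≈ 7.7663e+6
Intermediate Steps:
r(u) = 1/(2*u)
(-3581 + (6 - 1)²)*(r(-45) - 2184) = (-3581 + (6 - 1)²)*((½)/(-45) - 2184) = (-3581 + 5²)*((½)*(-1/45) - 2184) = (-3581 + 25)*(-1/90 - 2184) = -3556*(-196561/90) = 349485458/45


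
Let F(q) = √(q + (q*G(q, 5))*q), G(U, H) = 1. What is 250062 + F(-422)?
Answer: 250062 + √177662 ≈ 2.5048e+5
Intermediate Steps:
F(q) = √(q + q²) (F(q) = √(q + (q*1)*q) = √(q + q*q) = √(q + q²))
250062 + F(-422) = 250062 + √(-422*(1 - 422)) = 250062 + √(-422*(-421)) = 250062 + √177662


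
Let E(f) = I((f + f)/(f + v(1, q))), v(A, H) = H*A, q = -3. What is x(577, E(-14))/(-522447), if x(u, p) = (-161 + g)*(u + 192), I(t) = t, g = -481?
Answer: 164566/174149 ≈ 0.94497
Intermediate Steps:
v(A, H) = A*H
E(f) = 2*f/(-3 + f) (E(f) = (f + f)/(f + 1*(-3)) = (2*f)/(f - 3) = (2*f)/(-3 + f) = 2*f/(-3 + f))
x(u, p) = -123264 - 642*u (x(u, p) = (-161 - 481)*(u + 192) = -642*(192 + u) = -123264 - 642*u)
x(577, E(-14))/(-522447) = (-123264 - 642*577)/(-522447) = (-123264 - 370434)*(-1/522447) = -493698*(-1/522447) = 164566/174149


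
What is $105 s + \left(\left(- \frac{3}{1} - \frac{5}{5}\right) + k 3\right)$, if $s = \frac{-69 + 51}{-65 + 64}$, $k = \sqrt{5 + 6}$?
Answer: $1886 + 3 \sqrt{11} \approx 1895.9$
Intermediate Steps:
$k = \sqrt{11} \approx 3.3166$
$s = 18$ ($s = - \frac{18}{-1} = \left(-18\right) \left(-1\right) = 18$)
$105 s + \left(\left(- \frac{3}{1} - \frac{5}{5}\right) + k 3\right) = 105 \cdot 18 + \left(\left(- \frac{3}{1} - \frac{5}{5}\right) + \sqrt{11} \cdot 3\right) = 1890 + \left(\left(\left(-3\right) 1 - 1\right) + 3 \sqrt{11}\right) = 1890 + \left(\left(-3 - 1\right) + 3 \sqrt{11}\right) = 1890 - \left(4 - 3 \sqrt{11}\right) = 1886 + 3 \sqrt{11}$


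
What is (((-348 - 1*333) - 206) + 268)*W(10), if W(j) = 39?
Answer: -24141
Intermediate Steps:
(((-348 - 1*333) - 206) + 268)*W(10) = (((-348 - 1*333) - 206) + 268)*39 = (((-348 - 333) - 206) + 268)*39 = ((-681 - 206) + 268)*39 = (-887 + 268)*39 = -619*39 = -24141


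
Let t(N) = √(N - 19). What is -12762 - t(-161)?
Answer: -12762 - 6*I*√5 ≈ -12762.0 - 13.416*I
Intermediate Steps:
t(N) = √(-19 + N)
-12762 - t(-161) = -12762 - √(-19 - 161) = -12762 - √(-180) = -12762 - 6*I*√5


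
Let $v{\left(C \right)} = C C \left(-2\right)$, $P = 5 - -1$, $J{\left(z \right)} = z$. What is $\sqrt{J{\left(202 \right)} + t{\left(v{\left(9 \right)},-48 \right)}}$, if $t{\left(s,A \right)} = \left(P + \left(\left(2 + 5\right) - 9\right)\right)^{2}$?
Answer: $\sqrt{218} \approx 14.765$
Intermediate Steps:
$P = 6$ ($P = 5 + 1 = 6$)
$v{\left(C \right)} = - 2 C^{2}$ ($v{\left(C \right)} = C^{2} \left(-2\right) = - 2 C^{2}$)
$t{\left(s,A \right)} = 16$ ($t{\left(s,A \right)} = \left(6 + \left(\left(2 + 5\right) - 9\right)\right)^{2} = \left(6 + \left(7 - 9\right)\right)^{2} = \left(6 - 2\right)^{2} = 4^{2} = 16$)
$\sqrt{J{\left(202 \right)} + t{\left(v{\left(9 \right)},-48 \right)}} = \sqrt{202 + 16} = \sqrt{218}$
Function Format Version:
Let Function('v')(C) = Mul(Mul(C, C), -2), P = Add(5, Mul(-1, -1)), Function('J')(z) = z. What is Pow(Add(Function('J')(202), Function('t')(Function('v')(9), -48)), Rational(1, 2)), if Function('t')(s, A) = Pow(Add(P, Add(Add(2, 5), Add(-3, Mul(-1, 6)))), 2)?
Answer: Pow(218, Rational(1, 2)) ≈ 14.765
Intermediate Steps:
P = 6 (P = Add(5, 1) = 6)
Function('v')(C) = Mul(-2, Pow(C, 2)) (Function('v')(C) = Mul(Pow(C, 2), -2) = Mul(-2, Pow(C, 2)))
Function('t')(s, A) = 16 (Function('t')(s, A) = Pow(Add(6, Add(Add(2, 5), Add(-3, Mul(-1, 6)))), 2) = Pow(Add(6, Add(7, Add(-3, -6))), 2) = Pow(Add(6, Add(7, -9)), 2) = Pow(Add(6, -2), 2) = Pow(4, 2) = 16)
Pow(Add(Function('J')(202), Function('t')(Function('v')(9), -48)), Rational(1, 2)) = Pow(Add(202, 16), Rational(1, 2)) = Pow(218, Rational(1, 2))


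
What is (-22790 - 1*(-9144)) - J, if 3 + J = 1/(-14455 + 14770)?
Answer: -4297546/315 ≈ -13643.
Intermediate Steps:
J = -944/315 (J = -3 + 1/(-14455 + 14770) = -3 + 1/315 = -944/315 ≈ -2.9968)
(-22790 - 1*(-9144)) - J = (-22790 - 1*(-9144)) - 1*(-944/315) = (-22790 + 9144) + 944/315 = -13646 + 944/315 = -4297546/315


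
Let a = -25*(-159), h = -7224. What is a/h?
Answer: -1325/2408 ≈ -0.55025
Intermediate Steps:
a = 3975
a/h = 3975/(-7224) = 3975*(-1/7224) = -1325/2408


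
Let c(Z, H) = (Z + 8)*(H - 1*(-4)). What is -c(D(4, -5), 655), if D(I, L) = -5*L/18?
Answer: -111371/18 ≈ -6187.3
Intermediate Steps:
D(I, L) = -5*L/18 (D(I, L) = -5*L*(1/18) = -5*L/18)
c(Z, H) = (4 + H)*(8 + Z) (c(Z, H) = (8 + Z)*(H + 4) = (8 + Z)*(4 + H) = (4 + H)*(8 + Z))
-c(D(4, -5), 655) = -(32 + 4*(-5/18*(-5)) + 8*655 + 655*(-5/18*(-5))) = -(32 + 4*(25/18) + 5240 + 655*(25/18)) = -(32 + 50/9 + 5240 + 16375/18) = -1*111371/18 = -111371/18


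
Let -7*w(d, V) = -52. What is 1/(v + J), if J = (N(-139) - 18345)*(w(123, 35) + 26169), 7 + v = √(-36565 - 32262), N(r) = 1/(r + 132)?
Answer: -1152984999047/553675305301044300236 - 2401*I*√68827/553675305301044300236 ≈ -2.0824e-9 - 1.1377e-15*I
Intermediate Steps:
w(d, V) = 52/7 (w(d, V) = -⅐*(-52) = 52/7)
N(r) = 1/(132 + r)
v = -7 + I*√68827 (v = -7 + √(-36565 - 32262) = -7 + √(-68827) = -7 + I*√68827 ≈ -7.0 + 262.35*I)
J = -23530305760/49 (J = (1/(132 - 139) - 18345)*(52/7 + 26169) = (1/(-7) - 18345)*(183235/7) = (-⅐ - 18345)*(183235/7) = -128416/7*183235/7 = -23530305760/49 ≈ -4.8021e+8)
1/(v + J) = 1/((-7 + I*√68827) - 23530305760/49) = 1/(-23530306103/49 + I*√68827)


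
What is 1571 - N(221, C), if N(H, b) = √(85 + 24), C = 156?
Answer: 1571 - √109 ≈ 1560.6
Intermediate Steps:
N(H, b) = √109
1571 - N(221, C) = 1571 - √109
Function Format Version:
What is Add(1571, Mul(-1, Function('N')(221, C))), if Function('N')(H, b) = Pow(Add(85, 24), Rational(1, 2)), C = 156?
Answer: Add(1571, Mul(-1, Pow(109, Rational(1, 2)))) ≈ 1560.6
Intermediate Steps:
Function('N')(H, b) = Pow(109, Rational(1, 2))
Add(1571, Mul(-1, Function('N')(221, C))) = Add(1571, Mul(-1, Pow(109, Rational(1, 2))))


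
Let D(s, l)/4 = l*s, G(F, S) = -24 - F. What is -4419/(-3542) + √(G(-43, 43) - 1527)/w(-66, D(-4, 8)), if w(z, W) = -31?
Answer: 4419/3542 - 2*I*√377/31 ≈ 1.2476 - 1.2527*I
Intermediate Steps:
D(s, l) = 4*l*s (D(s, l) = 4*(l*s) = 4*l*s)
-4419/(-3542) + √(G(-43, 43) - 1527)/w(-66, D(-4, 8)) = -4419/(-3542) + √((-24 - 1*(-43)) - 1527)/(-31) = -4419*(-1/3542) + √((-24 + 43) - 1527)*(-1/31) = 4419/3542 + √(19 - 1527)*(-1/31) = 4419/3542 + √(-1508)*(-1/31) = 4419/3542 + (2*I*√377)*(-1/31) = 4419/3542 - 2*I*√377/31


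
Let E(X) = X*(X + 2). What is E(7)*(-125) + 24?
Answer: -7851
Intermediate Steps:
E(X) = X*(2 + X)
E(7)*(-125) + 24 = (7*(2 + 7))*(-125) + 24 = (7*9)*(-125) + 24 = 63*(-125) + 24 = -7875 + 24 = -7851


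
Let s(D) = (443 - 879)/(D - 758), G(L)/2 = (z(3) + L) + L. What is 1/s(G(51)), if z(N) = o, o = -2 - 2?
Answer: 281/218 ≈ 1.2890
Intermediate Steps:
o = -4
z(N) = -4
G(L) = -8 + 4*L (G(L) = 2*((-4 + L) + L) = 2*(-4 + 2*L) = -8 + 4*L)
s(D) = -436/(-758 + D)
1/s(G(51)) = 1/(-436/(-758 + (-8 + 4*51))) = 1/(-436/(-758 + (-8 + 204))) = 1/(-436/(-758 + 196)) = 1/(-436/(-562)) = 1/(-436*(-1/562)) = 1/(218/281) = 281/218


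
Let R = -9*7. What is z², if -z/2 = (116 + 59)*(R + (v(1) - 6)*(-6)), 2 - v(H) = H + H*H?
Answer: 89302500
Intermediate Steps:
R = -63
v(H) = 2 - H - H² (v(H) = 2 - (H + H*H) = 2 - (H + H²) = 2 + (-H - H²) = 2 - H - H²)
z = 9450 (z = -2*(116 + 59)*(-63 + ((2 - 1*1 - 1*1²) - 6)*(-6)) = -350*(-63 + ((2 - 1 - 1*1) - 6)*(-6)) = -350*(-63 + ((2 - 1 - 1) - 6)*(-6)) = -350*(-63 + (0 - 6)*(-6)) = -350*(-63 - 6*(-6)) = -350*(-63 + 36) = -350*(-27) = -2*(-4725) = 9450)
z² = 9450² = 89302500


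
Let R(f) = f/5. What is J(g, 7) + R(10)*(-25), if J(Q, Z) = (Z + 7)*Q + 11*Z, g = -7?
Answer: -71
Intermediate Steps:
R(f) = f/5 (R(f) = f*(⅕) = f/5)
J(Q, Z) = 11*Z + Q*(7 + Z) (J(Q, Z) = (7 + Z)*Q + 11*Z = Q*(7 + Z) + 11*Z = 11*Z + Q*(7 + Z))
J(g, 7) + R(10)*(-25) = (7*(-7) + 11*7 - 7*7) + ((⅕)*10)*(-25) = (-49 + 77 - 49) + 2*(-25) = -21 - 50 = -71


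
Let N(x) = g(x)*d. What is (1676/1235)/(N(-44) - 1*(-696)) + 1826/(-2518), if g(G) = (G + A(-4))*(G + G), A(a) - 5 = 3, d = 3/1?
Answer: -2874737729/3964905750 ≈ -0.72505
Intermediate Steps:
d = 3 (d = 3*1 = 3)
A(a) = 8 (A(a) = 5 + 3 = 8)
g(G) = 2*G*(8 + G) (g(G) = (G + 8)*(G + G) = (8 + G)*(2*G) = 2*G*(8 + G))
N(x) = 6*x*(8 + x) (N(x) = (2*x*(8 + x))*3 = 6*x*(8 + x))
(1676/1235)/(N(-44) - 1*(-696)) + 1826/(-2518) = (1676/1235)/(6*(-44)*(8 - 44) - 1*(-696)) + 1826/(-2518) = (1676*(1/1235))/(6*(-44)*(-36) + 696) + 1826*(-1/2518) = 1676/(1235*(9504 + 696)) - 913/1259 = (1676/1235)/10200 - 913/1259 = (1676/1235)*(1/10200) - 913/1259 = 419/3149250 - 913/1259 = -2874737729/3964905750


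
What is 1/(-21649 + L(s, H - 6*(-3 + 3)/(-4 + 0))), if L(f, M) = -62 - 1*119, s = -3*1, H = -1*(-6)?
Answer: -1/21830 ≈ -4.5808e-5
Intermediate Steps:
H = 6
s = -3
L(f, M) = -181 (L(f, M) = -62 - 119 = -181)
1/(-21649 + L(s, H - 6*(-3 + 3)/(-4 + 0))) = 1/(-21649 - 181) = 1/(-21830) = -1/21830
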